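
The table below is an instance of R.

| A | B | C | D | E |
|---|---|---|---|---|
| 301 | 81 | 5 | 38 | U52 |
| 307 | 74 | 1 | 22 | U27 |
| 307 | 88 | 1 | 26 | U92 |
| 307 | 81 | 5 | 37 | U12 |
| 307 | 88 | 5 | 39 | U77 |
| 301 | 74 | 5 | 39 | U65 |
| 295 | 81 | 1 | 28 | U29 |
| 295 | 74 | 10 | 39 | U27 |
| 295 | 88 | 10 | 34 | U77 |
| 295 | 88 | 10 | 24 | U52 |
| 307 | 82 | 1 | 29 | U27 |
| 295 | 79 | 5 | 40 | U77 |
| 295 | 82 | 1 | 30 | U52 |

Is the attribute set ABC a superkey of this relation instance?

No

Two distinct rows share (A=295, B=88, C=10), so ABC does not determine every attribute — not a superkey.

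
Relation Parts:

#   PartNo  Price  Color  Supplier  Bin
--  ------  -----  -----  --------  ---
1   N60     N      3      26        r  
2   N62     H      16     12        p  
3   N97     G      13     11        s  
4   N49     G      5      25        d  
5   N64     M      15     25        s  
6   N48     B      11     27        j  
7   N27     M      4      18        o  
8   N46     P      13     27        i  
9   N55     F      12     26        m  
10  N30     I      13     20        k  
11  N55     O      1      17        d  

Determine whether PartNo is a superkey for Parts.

No

Rows 9 and 11 have the same PartNo value PartNo=N55 but are distinct tuples, so PartNo does not determine every attribute — not a superkey.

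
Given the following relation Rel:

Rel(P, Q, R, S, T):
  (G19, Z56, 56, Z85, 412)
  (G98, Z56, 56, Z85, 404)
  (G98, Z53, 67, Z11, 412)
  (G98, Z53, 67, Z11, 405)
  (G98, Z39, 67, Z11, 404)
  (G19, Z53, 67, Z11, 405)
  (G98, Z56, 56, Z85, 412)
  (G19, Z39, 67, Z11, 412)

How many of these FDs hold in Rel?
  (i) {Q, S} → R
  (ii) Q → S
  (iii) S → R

(i) {Q, S} → R: every LHS value maps to a single RHS value — holds.
(ii) Q → S: every LHS value maps to a single RHS value — holds.
(iii) S → R: every LHS value maps to a single RHS value — holds.
3 of the 3 dependencies hold.

3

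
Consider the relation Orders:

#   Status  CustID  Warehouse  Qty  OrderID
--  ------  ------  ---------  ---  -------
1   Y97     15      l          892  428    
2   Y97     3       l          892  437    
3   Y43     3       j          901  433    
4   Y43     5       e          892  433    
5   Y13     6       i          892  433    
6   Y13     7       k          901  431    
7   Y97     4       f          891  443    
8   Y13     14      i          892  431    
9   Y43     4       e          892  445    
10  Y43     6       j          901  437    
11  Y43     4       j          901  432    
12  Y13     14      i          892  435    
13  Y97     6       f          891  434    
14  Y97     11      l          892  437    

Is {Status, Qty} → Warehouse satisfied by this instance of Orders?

(Status=Y97, Qty=892): rows 1, 2, 14 → Warehouse = l, l, l ✓
(Status=Y43, Qty=901): rows 3, 10, 11 → Warehouse = j, j, j ✓
(Status=Y43, Qty=892): rows 4, 9 → Warehouse = e, e ✓
(Status=Y13, Qty=892): rows 5, 8, 12 → Warehouse = i, i, i ✓
(Status=Y13, Qty=901): row 6 → Warehouse = k ✓
(Status=Y97, Qty=891): rows 7, 13 → Warehouse = f, f ✓
Every {Status, Qty} value is associated with a single Warehouse value, so {Status, Qty} → Warehouse holds.

Yes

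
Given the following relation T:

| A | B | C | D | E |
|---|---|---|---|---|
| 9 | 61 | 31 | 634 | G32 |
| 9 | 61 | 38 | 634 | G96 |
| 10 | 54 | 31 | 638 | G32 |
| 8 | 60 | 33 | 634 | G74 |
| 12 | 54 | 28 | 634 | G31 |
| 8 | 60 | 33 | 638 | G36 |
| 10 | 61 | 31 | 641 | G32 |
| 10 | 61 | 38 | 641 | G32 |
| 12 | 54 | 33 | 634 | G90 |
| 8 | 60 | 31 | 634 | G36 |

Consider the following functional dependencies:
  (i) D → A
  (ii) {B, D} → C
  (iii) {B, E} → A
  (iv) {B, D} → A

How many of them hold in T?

1

(i) D → A: D=634: 6 rows → A takes values {9, 8, 12} — violation; D=638: 2 rows → A takes values {10, 8} — violation — fails.
(ii) {B, D} → C: (B=61, D=634): 2 rows → C takes values {31, 38} — violation; (B=60, D=634): 2 rows → C takes values {33, 31} — violation; (B=54, D=634): 2 rows → C takes values {28, 33} — violation; (B=61, D=641): 2 rows → C takes values {31, 38} — violation — fails.
(iii) {B, E} → A: (B=61, E=G32): 3 rows → A takes values {9, 10} — violation — fails.
(iv) {B, D} → A: every LHS value maps to a single RHS value — holds.
1 of the 4 dependencies holds.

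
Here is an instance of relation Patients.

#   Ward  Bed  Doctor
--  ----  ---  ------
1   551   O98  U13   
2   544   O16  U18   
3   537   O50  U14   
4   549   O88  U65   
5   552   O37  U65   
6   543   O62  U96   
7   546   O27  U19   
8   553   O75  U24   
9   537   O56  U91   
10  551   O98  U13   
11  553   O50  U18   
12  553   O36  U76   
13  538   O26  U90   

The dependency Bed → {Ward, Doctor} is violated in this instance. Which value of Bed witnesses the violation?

Bed=O98: rows 1, 10 → {Ward,Doctor} = (551, U13), (551, U13) ✓
Bed=O16: row 2 → {Ward,Doctor} = (544, U18) ✓
Bed=O50: rows 3, 11 → {Ward,Doctor} takes values {(537, U14), (553, U18)} — violation
Bed=O88: row 4 → {Ward,Doctor} = (549, U65) ✓
Bed=O37: row 5 → {Ward,Doctor} = (552, U65) ✓
Bed=O62: row 6 → {Ward,Doctor} = (543, U96) ✓
Bed=O27: row 7 → {Ward,Doctor} = (546, U19) ✓
Bed=O75: row 8 → {Ward,Doctor} = (553, U24) ✓
Bed=O56: row 9 → {Ward,Doctor} = (537, U91) ✓
Bed=O36: row 12 → {Ward,Doctor} = (553, U76) ✓
Bed=O26: row 13 → {Ward,Doctor} = (538, U90) ✓
The only Bed value with inconsistent RHS is Bed=O50.

O50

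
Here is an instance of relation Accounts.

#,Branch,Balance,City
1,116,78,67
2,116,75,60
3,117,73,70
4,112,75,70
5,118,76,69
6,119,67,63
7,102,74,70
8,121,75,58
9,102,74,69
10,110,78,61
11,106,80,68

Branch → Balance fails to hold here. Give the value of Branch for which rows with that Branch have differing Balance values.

116

Branch=116: rows 1, 2 → Balance takes values {78, 75} — violation
Branch=117: row 3 → Balance = 73 ✓
Branch=112: row 4 → Balance = 75 ✓
Branch=118: row 5 → Balance = 76 ✓
Branch=119: row 6 → Balance = 67 ✓
Branch=102: rows 7, 9 → Balance = 74, 74 ✓
Branch=121: row 8 → Balance = 75 ✓
Branch=110: row 10 → Balance = 78 ✓
Branch=106: row 11 → Balance = 80 ✓
The only Branch value with inconsistent Balance is Branch=116.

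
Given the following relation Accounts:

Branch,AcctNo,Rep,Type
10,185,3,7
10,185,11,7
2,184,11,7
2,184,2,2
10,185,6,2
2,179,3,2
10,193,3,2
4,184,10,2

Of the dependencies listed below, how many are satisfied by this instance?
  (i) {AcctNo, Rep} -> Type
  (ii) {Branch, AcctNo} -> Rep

(i) {AcctNo, Rep} -> Type: every LHS value maps to a single RHS value — holds.
(ii) {Branch, AcctNo} -> Rep: (Branch=10, AcctNo=185): 3 rows → Rep takes values {3, 11, 6} — violation; (Branch=2, AcctNo=184): 2 rows → Rep takes values {11, 2} — violation — fails.
1 of the 2 dependencies holds.

1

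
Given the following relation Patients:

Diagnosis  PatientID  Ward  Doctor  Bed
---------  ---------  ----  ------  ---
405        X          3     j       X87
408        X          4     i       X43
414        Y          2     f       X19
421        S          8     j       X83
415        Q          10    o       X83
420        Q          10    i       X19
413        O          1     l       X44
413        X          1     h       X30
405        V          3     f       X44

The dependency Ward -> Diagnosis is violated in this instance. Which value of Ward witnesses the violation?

10

Ward=3: 2 rows → Diagnosis = 405, 405 ✓
Ward=4: 1 row → Diagnosis = 408 ✓
Ward=2: 1 row → Diagnosis = 414 ✓
Ward=8: 1 row → Diagnosis = 421 ✓
Ward=10: 2 rows → Diagnosis takes values {415, 420} — violation
Ward=1: 2 rows → Diagnosis = 413, 413 ✓
The only Ward value with inconsistent Diagnosis is Ward=10.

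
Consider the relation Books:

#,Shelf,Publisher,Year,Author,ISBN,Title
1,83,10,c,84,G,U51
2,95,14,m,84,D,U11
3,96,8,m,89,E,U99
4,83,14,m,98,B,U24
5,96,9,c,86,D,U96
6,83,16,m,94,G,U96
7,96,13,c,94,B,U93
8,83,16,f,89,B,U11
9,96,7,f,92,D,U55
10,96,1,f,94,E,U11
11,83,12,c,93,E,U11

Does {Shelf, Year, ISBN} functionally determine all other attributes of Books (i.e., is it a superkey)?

All 11 rows have distinct {Shelf, Year, ISBN} values, so {Shelf, Year, ISBN} → (all attributes) holds and {Shelf, Year, ISBN} is a superkey.

Yes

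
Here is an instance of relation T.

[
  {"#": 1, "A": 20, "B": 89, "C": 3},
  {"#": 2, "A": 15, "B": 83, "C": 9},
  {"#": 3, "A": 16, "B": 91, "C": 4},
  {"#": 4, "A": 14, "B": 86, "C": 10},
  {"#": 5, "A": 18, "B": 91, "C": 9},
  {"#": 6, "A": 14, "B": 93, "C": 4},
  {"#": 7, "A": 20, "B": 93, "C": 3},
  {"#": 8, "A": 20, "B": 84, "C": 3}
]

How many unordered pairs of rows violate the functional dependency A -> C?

A=20: all 3 rows agree on C — 0 pairs.
A=14: violating pairs (4,6) — 1 pair.

1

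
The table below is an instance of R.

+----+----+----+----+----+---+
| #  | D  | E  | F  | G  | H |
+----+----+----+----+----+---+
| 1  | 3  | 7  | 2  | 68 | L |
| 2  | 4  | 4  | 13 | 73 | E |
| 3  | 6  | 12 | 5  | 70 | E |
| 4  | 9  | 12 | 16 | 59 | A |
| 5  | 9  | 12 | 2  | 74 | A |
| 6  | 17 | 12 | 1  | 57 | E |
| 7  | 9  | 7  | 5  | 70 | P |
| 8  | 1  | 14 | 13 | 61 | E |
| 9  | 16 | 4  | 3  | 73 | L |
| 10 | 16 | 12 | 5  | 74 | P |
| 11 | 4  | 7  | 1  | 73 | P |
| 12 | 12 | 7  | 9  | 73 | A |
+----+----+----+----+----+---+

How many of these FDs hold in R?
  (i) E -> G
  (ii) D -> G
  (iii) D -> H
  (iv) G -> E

0

(i) E -> G: E=7: rows 1, 7, 11, 12 → G takes values {68, 70, 73} — violation; E=12: rows 3, 4, 5, 6, 10 → G takes values {70, 59, 74, 57} — violation — fails.
(ii) D -> G: D=9: rows 4, 5, 7 → G takes values {59, 74, 70} — violation; D=16: rows 9, 10 → G takes values {73, 74} — violation — fails.
(iii) D -> H: D=4: rows 2, 11 → H takes values {E, P} — violation; D=9: rows 4, 5, 7 → H takes values {A, P} — violation; D=16: rows 9, 10 → H takes values {L, P} — violation — fails.
(iv) G -> E: G=73: rows 2, 9, 11, 12 → E takes values {4, 7} — violation; G=70: rows 3, 7 → E takes values {12, 7} — violation — fails.
None of the 4 dependencies hold.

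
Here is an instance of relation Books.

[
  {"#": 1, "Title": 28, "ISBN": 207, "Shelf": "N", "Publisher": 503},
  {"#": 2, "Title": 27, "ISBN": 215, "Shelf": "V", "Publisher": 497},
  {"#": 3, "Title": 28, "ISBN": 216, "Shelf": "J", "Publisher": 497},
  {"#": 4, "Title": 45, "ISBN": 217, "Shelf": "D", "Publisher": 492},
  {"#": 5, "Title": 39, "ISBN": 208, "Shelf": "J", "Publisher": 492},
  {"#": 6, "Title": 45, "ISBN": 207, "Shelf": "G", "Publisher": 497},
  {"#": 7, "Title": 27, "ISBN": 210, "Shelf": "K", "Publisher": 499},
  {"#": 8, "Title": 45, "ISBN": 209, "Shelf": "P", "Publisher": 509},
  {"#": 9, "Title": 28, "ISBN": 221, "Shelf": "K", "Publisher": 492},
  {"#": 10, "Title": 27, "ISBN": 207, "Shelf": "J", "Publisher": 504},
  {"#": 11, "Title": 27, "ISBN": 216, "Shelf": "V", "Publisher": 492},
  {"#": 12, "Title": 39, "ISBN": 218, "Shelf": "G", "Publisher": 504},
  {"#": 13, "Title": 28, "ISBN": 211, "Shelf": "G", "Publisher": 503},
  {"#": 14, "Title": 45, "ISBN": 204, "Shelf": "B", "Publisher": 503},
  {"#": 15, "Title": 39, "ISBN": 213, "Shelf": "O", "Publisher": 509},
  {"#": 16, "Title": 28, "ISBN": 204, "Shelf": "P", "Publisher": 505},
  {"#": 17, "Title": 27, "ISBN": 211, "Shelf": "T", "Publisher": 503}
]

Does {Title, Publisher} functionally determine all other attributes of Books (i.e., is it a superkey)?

No

Rows 1 and 13 have the same {Title, Publisher} value (Title=28, Publisher=503) but are distinct tuples, so {Title, Publisher} does not determine every attribute — not a superkey.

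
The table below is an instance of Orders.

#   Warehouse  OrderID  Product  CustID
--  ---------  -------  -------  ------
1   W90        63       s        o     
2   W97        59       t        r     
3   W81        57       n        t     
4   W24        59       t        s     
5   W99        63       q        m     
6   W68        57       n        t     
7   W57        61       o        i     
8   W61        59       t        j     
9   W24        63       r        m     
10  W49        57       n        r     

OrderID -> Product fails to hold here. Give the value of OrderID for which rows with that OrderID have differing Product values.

OrderID=63: rows 1, 5, 9 → Product takes values {s, q, r} — violation
OrderID=59: rows 2, 4, 8 → Product = t, t, t ✓
OrderID=57: rows 3, 6, 10 → Product = n, n, n ✓
OrderID=61: row 7 → Product = o ✓
The only OrderID value with inconsistent Product is OrderID=63.

63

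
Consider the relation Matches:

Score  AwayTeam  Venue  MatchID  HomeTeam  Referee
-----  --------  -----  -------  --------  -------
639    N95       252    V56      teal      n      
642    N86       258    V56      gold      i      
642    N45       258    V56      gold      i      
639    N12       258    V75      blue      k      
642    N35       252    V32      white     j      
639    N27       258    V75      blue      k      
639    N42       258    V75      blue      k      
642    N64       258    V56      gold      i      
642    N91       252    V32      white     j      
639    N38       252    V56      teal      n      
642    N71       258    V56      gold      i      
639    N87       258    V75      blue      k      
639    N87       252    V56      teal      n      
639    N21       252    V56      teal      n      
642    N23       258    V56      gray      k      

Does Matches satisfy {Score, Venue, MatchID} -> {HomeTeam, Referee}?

(Score=639, Venue=252, MatchID=V56): 4 rows → {HomeTeam,Referee} = (teal, n), (teal, n), (teal, n), (teal, n) ✓
(Score=642, Venue=258, MatchID=V56): 5 rows → {HomeTeam,Referee} takes values {(gold, i), (gray, k)} — violation
(Score=639, Venue=258, MatchID=V75): 4 rows → {HomeTeam,Referee} = (blue, k), (blue, k), (blue, k), (blue, k) ✓
(Score=642, Venue=252, MatchID=V32): 2 rows → {HomeTeam,Referee} = (white, j), (white, j) ✓
Two rows agree on {Score, Venue, MatchID} but differ on {HomeTeam, Referee}, so {Score, Venue, MatchID} -> {HomeTeam, Referee} does not hold.

No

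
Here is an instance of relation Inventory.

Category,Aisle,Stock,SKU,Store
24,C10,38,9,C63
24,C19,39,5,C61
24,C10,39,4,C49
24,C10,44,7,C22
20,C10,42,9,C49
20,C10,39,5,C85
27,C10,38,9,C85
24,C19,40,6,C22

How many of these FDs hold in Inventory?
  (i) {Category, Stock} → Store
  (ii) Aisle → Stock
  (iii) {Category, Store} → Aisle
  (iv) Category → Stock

(i) {Category, Stock} → Store: (Category=24, Stock=39): 2 rows → Store takes values {C61, C49} — violation — fails.
(ii) Aisle → Stock: Aisle=C10: 6 rows → Stock takes values {38, 39, 44, 42} — violation; Aisle=C19: 2 rows → Stock takes values {39, 40} — violation — fails.
(iii) {Category, Store} → Aisle: (Category=24, Store=C22): 2 rows → Aisle takes values {C10, C19} — violation — fails.
(iv) Category → Stock: Category=24: 5 rows → Stock takes values {38, 39, 44, 40} — violation; Category=20: 2 rows → Stock takes values {42, 39} — violation — fails.
None of the 4 dependencies hold.

0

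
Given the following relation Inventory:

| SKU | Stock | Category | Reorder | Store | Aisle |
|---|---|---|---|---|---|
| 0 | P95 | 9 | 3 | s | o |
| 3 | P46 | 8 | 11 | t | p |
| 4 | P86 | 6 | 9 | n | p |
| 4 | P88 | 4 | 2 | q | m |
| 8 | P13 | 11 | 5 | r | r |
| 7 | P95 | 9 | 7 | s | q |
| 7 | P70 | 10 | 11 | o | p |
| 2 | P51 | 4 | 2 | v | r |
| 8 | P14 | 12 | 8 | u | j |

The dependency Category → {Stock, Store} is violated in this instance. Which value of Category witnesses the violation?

4

Category=9: 2 rows → {Stock,Store} = (P95, s), (P95, s) ✓
Category=8: 1 row → {Stock,Store} = (P46, t) ✓
Category=6: 1 row → {Stock,Store} = (P86, n) ✓
Category=4: 2 rows → {Stock,Store} takes values {(P88, q), (P51, v)} — violation
Category=11: 1 row → {Stock,Store} = (P13, r) ✓
Category=10: 1 row → {Stock,Store} = (P70, o) ✓
Category=12: 1 row → {Stock,Store} = (P14, u) ✓
The only Category value with inconsistent RHS is Category=4.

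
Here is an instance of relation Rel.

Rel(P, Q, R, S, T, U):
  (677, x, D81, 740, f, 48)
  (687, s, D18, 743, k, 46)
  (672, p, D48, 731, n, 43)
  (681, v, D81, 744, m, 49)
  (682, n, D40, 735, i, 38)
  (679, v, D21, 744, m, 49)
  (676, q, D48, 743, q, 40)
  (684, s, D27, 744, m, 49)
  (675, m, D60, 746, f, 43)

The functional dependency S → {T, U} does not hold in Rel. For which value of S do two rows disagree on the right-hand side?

743

S=740: 1 row → {T,U} = (f, 48) ✓
S=743: 2 rows → {T,U} takes values {(k, 46), (q, 40)} — violation
S=731: 1 row → {T,U} = (n, 43) ✓
S=744: 3 rows → {T,U} = (m, 49), (m, 49), (m, 49) ✓
S=735: 1 row → {T,U} = (i, 38) ✓
S=746: 1 row → {T,U} = (f, 43) ✓
The only S value with inconsistent RHS is S=743.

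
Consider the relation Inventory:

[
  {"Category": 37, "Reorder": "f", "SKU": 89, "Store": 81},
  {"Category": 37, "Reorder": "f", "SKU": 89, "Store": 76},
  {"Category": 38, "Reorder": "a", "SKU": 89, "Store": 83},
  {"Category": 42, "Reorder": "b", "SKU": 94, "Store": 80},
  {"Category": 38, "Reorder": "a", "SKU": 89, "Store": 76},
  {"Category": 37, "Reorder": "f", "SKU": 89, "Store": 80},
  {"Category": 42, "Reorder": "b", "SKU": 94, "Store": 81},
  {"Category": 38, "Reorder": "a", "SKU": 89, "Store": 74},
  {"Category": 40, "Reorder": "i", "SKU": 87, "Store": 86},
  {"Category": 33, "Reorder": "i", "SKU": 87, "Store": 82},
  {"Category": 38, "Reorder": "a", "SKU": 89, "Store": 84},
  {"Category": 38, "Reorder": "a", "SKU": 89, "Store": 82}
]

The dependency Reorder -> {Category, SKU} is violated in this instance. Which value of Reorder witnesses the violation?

Reorder=f: 3 rows → {Category,SKU} = (37, 89), (37, 89), (37, 89) ✓
Reorder=a: 5 rows → {Category,SKU} = (38, 89), (38, 89), (38, 89), (38, 89), (38, 89) ✓
Reorder=b: 2 rows → {Category,SKU} = (42, 94), (42, 94) ✓
Reorder=i: 2 rows → {Category,SKU} takes values {(40, 87), (33, 87)} — violation
The only Reorder value with inconsistent RHS is Reorder=i.

i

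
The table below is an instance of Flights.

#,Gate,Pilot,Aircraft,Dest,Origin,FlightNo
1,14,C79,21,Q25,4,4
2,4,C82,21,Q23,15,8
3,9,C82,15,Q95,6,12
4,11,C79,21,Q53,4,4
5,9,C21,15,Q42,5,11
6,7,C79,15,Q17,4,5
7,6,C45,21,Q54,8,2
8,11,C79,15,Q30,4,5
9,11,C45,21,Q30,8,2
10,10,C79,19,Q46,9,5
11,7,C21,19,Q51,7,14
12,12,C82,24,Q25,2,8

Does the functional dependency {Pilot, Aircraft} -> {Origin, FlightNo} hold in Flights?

(Pilot=C79, Aircraft=21): rows 1, 4 → {Origin,FlightNo} = (4, 4), (4, 4) ✓
(Pilot=C82, Aircraft=21): row 2 → {Origin,FlightNo} = (15, 8) ✓
(Pilot=C82, Aircraft=15): row 3 → {Origin,FlightNo} = (6, 12) ✓
(Pilot=C21, Aircraft=15): row 5 → {Origin,FlightNo} = (5, 11) ✓
(Pilot=C79, Aircraft=15): rows 6, 8 → {Origin,FlightNo} = (4, 5), (4, 5) ✓
(Pilot=C45, Aircraft=21): rows 7, 9 → {Origin,FlightNo} = (8, 2), (8, 2) ✓
(Pilot=C79, Aircraft=19): row 10 → {Origin,FlightNo} = (9, 5) ✓
(Pilot=C21, Aircraft=19): row 11 → {Origin,FlightNo} = (7, 14) ✓
(Pilot=C82, Aircraft=24): row 12 → {Origin,FlightNo} = (2, 8) ✓
Every {Pilot, Aircraft} value is associated with a single {Origin, FlightNo} value, so {Pilot, Aircraft} -> {Origin, FlightNo} holds.

Yes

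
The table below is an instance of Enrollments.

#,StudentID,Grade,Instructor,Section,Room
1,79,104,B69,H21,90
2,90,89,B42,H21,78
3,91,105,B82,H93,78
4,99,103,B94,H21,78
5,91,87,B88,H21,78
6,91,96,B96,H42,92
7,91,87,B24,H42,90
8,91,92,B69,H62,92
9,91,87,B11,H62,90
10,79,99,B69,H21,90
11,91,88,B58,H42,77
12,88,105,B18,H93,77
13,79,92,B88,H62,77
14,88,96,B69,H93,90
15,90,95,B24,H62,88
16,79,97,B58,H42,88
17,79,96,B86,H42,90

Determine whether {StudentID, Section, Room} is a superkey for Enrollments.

No

Rows 1 and 10 have the same {StudentID, Section, Room} value (StudentID=79, Section=H21, Room=90) but are distinct tuples, so {StudentID, Section, Room} does not determine every attribute — not a superkey.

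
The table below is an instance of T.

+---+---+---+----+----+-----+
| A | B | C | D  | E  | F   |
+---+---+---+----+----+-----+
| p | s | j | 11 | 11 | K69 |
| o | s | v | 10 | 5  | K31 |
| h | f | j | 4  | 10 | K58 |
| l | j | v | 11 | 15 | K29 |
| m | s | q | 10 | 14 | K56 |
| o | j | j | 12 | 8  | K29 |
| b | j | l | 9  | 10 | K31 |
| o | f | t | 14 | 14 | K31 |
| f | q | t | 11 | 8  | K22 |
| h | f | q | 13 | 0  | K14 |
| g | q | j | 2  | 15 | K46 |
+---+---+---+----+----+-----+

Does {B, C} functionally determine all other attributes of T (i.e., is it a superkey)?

Yes

All 11 rows have distinct {B, C} values, so {B, C} → (all attributes) holds and {B, C} is a superkey.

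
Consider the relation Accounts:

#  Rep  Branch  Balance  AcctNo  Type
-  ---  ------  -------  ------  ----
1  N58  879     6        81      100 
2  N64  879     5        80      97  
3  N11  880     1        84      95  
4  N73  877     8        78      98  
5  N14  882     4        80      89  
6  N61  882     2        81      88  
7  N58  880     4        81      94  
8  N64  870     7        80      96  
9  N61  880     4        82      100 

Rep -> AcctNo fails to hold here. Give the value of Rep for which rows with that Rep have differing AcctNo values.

Rep=N58: rows 1, 7 → AcctNo = 81, 81 ✓
Rep=N64: rows 2, 8 → AcctNo = 80, 80 ✓
Rep=N11: row 3 → AcctNo = 84 ✓
Rep=N73: row 4 → AcctNo = 78 ✓
Rep=N14: row 5 → AcctNo = 80 ✓
Rep=N61: rows 6, 9 → AcctNo takes values {81, 82} — violation
The only Rep value with inconsistent AcctNo is Rep=N61.

N61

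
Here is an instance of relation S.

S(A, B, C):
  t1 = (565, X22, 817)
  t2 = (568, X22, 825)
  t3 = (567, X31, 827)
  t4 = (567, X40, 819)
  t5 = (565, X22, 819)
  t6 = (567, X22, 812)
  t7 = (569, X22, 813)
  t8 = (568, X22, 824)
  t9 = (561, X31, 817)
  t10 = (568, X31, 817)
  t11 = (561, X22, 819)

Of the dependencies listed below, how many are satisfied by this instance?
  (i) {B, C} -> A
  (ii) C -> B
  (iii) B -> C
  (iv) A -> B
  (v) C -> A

(i) {B, C} -> A: (B=X22, C=819): rows 5, 11 → A takes values {565, 561} — violation; (B=X31, C=817): rows 9, 10 → A takes values {561, 568} — violation — fails.
(ii) C -> B: C=817: rows 1, 9, 10 → B takes values {X22, X31} — violation; C=819: rows 4, 5, 11 → B takes values {X40, X22} — violation — fails.
(iii) B -> C: B=X22: rows 1, 2, 5, 6, 7, 8, 11 → C takes values {817, 825, 819, 812, 813, 824} — violation; B=X31: rows 3, 9, 10 → C takes values {827, 817} — violation — fails.
(iv) A -> B: A=568: rows 2, 8, 10 → B takes values {X22, X31} — violation; A=567: rows 3, 4, 6 → B takes values {X31, X40, X22} — violation; A=561: rows 9, 11 → B takes values {X31, X22} — violation — fails.
(v) C -> A: C=817: rows 1, 9, 10 → A takes values {565, 561, 568} — violation; C=819: rows 4, 5, 11 → A takes values {567, 565, 561} — violation — fails.
None of the 5 dependencies hold.

0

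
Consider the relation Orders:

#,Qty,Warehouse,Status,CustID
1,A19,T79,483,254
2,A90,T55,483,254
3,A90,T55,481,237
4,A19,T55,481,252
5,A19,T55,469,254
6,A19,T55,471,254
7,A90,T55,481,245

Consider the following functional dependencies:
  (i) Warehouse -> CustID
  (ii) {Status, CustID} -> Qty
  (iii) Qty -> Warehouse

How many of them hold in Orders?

0

(i) Warehouse -> CustID: Warehouse=T55: rows 2, 3, 4, 5, 6, 7 → CustID takes values {254, 237, 252, 245} — violation — fails.
(ii) {Status, CustID} -> Qty: (Status=483, CustID=254): rows 1, 2 → Qty takes values {A19, A90} — violation — fails.
(iii) Qty -> Warehouse: Qty=A19: rows 1, 4, 5, 6 → Warehouse takes values {T79, T55} — violation — fails.
None of the 3 dependencies hold.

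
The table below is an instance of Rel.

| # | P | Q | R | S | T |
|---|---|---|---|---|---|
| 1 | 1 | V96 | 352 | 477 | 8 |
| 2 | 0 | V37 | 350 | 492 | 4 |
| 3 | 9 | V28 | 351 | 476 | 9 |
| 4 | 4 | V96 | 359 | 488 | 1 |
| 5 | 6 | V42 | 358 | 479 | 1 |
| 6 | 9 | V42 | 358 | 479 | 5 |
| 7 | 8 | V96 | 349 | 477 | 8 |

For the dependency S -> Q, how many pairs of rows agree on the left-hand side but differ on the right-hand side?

0

S=477: all 2 rows agree on Q — 0 pairs.
S=479: all 2 rows agree on Q — 0 pairs.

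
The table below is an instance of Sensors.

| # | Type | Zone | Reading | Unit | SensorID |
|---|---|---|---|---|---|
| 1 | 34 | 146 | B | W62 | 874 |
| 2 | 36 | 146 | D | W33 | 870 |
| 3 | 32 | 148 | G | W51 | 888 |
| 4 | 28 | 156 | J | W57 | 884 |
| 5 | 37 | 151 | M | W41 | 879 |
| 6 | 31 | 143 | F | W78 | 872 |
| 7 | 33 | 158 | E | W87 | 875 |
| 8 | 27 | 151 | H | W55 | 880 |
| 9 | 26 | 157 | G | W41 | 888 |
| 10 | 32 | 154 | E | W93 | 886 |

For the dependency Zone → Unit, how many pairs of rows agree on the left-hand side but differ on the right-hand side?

2

Zone=146: violating pairs (1,2) — 1 pair.
Zone=151: violating pairs (5,8) — 1 pair.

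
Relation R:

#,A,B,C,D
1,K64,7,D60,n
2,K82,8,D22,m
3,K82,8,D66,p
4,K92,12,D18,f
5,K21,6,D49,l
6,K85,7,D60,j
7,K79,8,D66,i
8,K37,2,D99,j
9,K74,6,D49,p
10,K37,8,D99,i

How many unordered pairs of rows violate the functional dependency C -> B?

1

C=D60: all 2 rows agree on B — 0 pairs.
C=D66: all 2 rows agree on B — 0 pairs.
C=D49: all 2 rows agree on B — 0 pairs.
C=D99: violating pairs (8,10) — 1 pair.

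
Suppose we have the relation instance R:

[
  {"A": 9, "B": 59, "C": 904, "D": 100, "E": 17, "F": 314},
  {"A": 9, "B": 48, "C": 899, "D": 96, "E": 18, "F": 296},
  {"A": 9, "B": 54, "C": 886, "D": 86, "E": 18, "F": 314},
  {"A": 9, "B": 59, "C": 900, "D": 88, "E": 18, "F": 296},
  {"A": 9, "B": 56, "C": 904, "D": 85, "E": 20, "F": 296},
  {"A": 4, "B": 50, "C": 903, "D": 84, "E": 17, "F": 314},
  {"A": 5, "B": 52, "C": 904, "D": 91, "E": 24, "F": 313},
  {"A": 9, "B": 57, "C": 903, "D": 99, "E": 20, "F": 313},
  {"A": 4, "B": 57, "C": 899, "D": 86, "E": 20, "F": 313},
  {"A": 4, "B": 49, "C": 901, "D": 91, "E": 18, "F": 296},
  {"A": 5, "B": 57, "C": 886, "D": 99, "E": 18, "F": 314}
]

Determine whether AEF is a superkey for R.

Two distinct rows share (A=9, E=18, F=296), so AEF does not determine every attribute — not a superkey.

No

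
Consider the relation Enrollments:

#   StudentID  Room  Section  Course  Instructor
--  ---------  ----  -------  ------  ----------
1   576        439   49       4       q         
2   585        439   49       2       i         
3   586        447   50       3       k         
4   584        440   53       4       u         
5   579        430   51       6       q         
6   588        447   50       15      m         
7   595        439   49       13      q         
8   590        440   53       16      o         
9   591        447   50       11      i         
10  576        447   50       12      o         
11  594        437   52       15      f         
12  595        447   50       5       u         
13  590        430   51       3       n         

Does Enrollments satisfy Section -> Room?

Yes

Section=49: rows 1, 2, 7 → Room = 439, 439, 439 ✓
Section=50: rows 3, 6, 9, 10, 12 → Room = 447, 447, 447, 447, 447 ✓
Section=53: rows 4, 8 → Room = 440, 440 ✓
Section=51: rows 5, 13 → Room = 430, 430 ✓
Section=52: row 11 → Room = 437 ✓
Every Section value is associated with a single Room value, so Section -> Room holds.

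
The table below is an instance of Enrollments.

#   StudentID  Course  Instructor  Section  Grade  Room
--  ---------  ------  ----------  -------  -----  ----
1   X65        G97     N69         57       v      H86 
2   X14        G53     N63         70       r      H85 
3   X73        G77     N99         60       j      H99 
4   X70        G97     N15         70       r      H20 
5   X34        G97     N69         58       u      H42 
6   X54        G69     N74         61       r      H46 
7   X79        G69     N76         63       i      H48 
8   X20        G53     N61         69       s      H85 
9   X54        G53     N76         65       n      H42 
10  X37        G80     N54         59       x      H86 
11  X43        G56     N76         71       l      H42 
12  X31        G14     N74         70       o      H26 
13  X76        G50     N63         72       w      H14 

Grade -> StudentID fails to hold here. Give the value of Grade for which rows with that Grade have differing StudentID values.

r

Grade=v: row 1 → StudentID = X65 ✓
Grade=r: rows 2, 4, 6 → StudentID takes values {X14, X70, X54} — violation
Grade=j: row 3 → StudentID = X73 ✓
Grade=u: row 5 → StudentID = X34 ✓
Grade=i: row 7 → StudentID = X79 ✓
Grade=s: row 8 → StudentID = X20 ✓
Grade=n: row 9 → StudentID = X54 ✓
Grade=x: row 10 → StudentID = X37 ✓
Grade=l: row 11 → StudentID = X43 ✓
Grade=o: row 12 → StudentID = X31 ✓
Grade=w: row 13 → StudentID = X76 ✓
The only Grade value with inconsistent StudentID is Grade=r.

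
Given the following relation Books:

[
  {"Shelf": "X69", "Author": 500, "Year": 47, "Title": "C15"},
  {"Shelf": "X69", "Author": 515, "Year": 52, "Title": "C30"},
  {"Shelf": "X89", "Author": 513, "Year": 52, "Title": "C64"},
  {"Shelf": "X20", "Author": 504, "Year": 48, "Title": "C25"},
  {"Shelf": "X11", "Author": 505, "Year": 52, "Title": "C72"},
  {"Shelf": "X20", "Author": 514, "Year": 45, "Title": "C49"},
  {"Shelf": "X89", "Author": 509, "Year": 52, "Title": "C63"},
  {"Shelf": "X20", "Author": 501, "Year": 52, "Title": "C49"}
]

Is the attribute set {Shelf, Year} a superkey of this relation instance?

Two distinct rows share (Shelf=X89, Year=52), so {Shelf, Year} does not determine every attribute — not a superkey.

No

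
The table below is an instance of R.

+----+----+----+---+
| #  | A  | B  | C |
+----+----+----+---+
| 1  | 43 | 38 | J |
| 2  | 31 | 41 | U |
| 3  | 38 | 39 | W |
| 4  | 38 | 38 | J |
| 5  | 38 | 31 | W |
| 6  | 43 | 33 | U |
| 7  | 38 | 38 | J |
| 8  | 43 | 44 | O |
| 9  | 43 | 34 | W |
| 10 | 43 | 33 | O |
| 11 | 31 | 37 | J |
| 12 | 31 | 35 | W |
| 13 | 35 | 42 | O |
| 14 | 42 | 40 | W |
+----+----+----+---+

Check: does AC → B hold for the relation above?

(A=43, C=J): row 1 → B = 38 ✓
(A=31, C=U): row 2 → B = 41 ✓
(A=38, C=W): rows 3, 5 → B takes values {39, 31} — violation
(A=38, C=J): rows 4, 7 → B = 38, 38 ✓
(A=43, C=U): row 6 → B = 33 ✓
(A=43, C=O): rows 8, 10 → B takes values {44, 33} — violation
(A=43, C=W): row 9 → B = 34 ✓
(A=31, C=J): row 11 → B = 37 ✓
(A=31, C=W): row 12 → B = 35 ✓
(A=35, C=O): row 13 → B = 42 ✓
(A=42, C=W): row 14 → B = 40 ✓
Two rows agree on AC but differ on B, so AC → B does not hold.

No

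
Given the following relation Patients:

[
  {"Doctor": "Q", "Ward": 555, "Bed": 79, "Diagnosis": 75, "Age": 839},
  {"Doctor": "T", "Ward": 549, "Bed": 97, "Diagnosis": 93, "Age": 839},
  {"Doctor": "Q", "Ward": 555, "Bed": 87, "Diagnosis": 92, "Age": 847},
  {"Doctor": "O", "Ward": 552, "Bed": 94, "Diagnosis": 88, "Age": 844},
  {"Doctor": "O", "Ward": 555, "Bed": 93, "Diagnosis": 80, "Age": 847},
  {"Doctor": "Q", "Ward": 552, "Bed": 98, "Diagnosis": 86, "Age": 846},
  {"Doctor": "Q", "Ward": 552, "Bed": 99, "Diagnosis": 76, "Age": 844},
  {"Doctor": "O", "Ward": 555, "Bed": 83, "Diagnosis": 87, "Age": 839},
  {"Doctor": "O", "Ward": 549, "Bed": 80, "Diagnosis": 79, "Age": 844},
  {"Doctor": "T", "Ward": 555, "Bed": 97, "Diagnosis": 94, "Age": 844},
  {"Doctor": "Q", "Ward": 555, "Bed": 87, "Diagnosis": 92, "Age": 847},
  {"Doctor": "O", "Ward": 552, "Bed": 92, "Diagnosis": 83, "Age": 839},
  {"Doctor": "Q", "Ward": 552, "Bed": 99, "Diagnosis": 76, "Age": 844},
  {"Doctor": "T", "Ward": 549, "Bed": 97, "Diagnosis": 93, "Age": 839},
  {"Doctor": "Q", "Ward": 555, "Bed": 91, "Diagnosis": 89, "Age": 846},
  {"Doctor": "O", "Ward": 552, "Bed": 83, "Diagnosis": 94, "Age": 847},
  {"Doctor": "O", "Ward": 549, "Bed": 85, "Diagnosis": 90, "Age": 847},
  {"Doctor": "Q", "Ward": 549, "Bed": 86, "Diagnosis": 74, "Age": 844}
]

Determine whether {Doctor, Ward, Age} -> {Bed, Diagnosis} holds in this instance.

Yes

(Doctor=Q, Ward=555, Age=839): 1 row → {Bed,Diagnosis} = (79, 75) ✓
(Doctor=T, Ward=549, Age=839): 2 rows → {Bed,Diagnosis} = (97, 93), (97, 93) ✓
(Doctor=Q, Ward=555, Age=847): 2 rows → {Bed,Diagnosis} = (87, 92), (87, 92) ✓
(Doctor=O, Ward=552, Age=844): 1 row → {Bed,Diagnosis} = (94, 88) ✓
(Doctor=O, Ward=555, Age=847): 1 row → {Bed,Diagnosis} = (93, 80) ✓
(Doctor=Q, Ward=552, Age=846): 1 row → {Bed,Diagnosis} = (98, 86) ✓
(Doctor=Q, Ward=552, Age=844): 2 rows → {Bed,Diagnosis} = (99, 76), (99, 76) ✓
(Doctor=O, Ward=555, Age=839): 1 row → {Bed,Diagnosis} = (83, 87) ✓
(Doctor=O, Ward=549, Age=844): 1 row → {Bed,Diagnosis} = (80, 79) ✓
(Doctor=T, Ward=555, Age=844): 1 row → {Bed,Diagnosis} = (97, 94) ✓
(Doctor=O, Ward=552, Age=839): 1 row → {Bed,Diagnosis} = (92, 83) ✓
(Doctor=Q, Ward=555, Age=846): 1 row → {Bed,Diagnosis} = (91, 89) ✓
(Doctor=O, Ward=552, Age=847): 1 row → {Bed,Diagnosis} = (83, 94) ✓
(Doctor=O, Ward=549, Age=847): 1 row → {Bed,Diagnosis} = (85, 90) ✓
(Doctor=Q, Ward=549, Age=844): 1 row → {Bed,Diagnosis} = (86, 74) ✓
Every {Doctor, Ward, Age} value is associated with a single {Bed, Diagnosis} value, so {Doctor, Ward, Age} -> {Bed, Diagnosis} holds.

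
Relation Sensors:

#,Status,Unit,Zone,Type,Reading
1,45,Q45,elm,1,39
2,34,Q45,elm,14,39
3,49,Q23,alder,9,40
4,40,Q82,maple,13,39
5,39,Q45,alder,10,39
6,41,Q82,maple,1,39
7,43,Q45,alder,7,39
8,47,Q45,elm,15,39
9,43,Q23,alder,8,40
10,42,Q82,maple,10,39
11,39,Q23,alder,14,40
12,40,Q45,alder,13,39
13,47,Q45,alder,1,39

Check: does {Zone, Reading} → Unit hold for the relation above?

Yes

(Zone=elm, Reading=39): rows 1, 2, 8 → Unit = Q45, Q45, Q45 ✓
(Zone=alder, Reading=40): rows 3, 9, 11 → Unit = Q23, Q23, Q23 ✓
(Zone=maple, Reading=39): rows 4, 6, 10 → Unit = Q82, Q82, Q82 ✓
(Zone=alder, Reading=39): rows 5, 7, 12, 13 → Unit = Q45, Q45, Q45, Q45 ✓
Every {Zone, Reading} value is associated with a single Unit value, so {Zone, Reading} → Unit holds.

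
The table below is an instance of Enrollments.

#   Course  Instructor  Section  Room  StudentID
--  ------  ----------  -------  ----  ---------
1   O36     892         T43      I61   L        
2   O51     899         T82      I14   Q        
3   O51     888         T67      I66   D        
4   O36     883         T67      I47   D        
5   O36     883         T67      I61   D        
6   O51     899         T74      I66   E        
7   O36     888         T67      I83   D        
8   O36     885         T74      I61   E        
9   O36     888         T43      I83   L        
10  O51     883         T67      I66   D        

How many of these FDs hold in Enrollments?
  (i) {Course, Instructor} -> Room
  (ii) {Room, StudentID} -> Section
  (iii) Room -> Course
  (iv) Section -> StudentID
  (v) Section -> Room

3

(i) {Course, Instructor} -> Room: (Course=O51, Instructor=899): rows 2, 6 → Room takes values {I14, I66} — violation; (Course=O36, Instructor=883): rows 4, 5 → Room takes values {I47, I61} — violation — fails.
(ii) {Room, StudentID} -> Section: every LHS value maps to a single RHS value — holds.
(iii) Room -> Course: every LHS value maps to a single RHS value — holds.
(iv) Section -> StudentID: every LHS value maps to a single RHS value — holds.
(v) Section -> Room: Section=T43: rows 1, 9 → Room takes values {I61, I83} — violation; Section=T67: rows 3, 4, 5, 7, 10 → Room takes values {I66, I47, I61, I83} — violation; Section=T74: rows 6, 8 → Room takes values {I66, I61} — violation — fails.
3 of the 5 dependencies hold.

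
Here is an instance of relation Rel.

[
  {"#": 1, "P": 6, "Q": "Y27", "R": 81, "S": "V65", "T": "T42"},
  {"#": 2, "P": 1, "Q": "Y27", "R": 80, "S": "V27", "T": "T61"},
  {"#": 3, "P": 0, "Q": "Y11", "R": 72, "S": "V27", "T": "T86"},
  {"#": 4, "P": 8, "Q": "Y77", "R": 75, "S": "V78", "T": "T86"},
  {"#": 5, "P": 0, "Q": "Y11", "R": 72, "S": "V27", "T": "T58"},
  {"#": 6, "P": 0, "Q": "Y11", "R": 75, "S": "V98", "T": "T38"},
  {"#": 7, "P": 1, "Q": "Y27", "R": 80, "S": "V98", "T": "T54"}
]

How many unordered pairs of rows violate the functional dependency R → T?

R=80: violating pairs (2,7) — 1 pair.
R=72: violating pairs (3,5) — 1 pair.
R=75: violating pairs (4,6) — 1 pair.

3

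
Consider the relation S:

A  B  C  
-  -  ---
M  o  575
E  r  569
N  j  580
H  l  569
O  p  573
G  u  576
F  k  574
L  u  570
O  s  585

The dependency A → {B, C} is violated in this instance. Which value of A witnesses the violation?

O

A=M: 1 row → {B,C} = (o, 575) ✓
A=E: 1 row → {B,C} = (r, 569) ✓
A=N: 1 row → {B,C} = (j, 580) ✓
A=H: 1 row → {B,C} = (l, 569) ✓
A=O: 2 rows → {B,C} takes values {(p, 573), (s, 585)} — violation
A=G: 1 row → {B,C} = (u, 576) ✓
A=F: 1 row → {B,C} = (k, 574) ✓
A=L: 1 row → {B,C} = (u, 570) ✓
The only A value with inconsistent RHS is A=O.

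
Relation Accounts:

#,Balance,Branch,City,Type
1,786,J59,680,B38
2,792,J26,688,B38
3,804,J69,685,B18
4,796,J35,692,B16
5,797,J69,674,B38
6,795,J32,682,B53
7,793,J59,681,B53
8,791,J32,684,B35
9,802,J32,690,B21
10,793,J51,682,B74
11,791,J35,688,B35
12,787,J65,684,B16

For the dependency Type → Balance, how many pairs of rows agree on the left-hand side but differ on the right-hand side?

5

Type=B38: violating pairs (1,2), (1,5), (2,5) — 3 pairs.
Type=B16: violating pairs (4,12) — 1 pair.
Type=B53: violating pairs (6,7) — 1 pair.
Type=B35: all 2 rows agree on Balance — 0 pairs.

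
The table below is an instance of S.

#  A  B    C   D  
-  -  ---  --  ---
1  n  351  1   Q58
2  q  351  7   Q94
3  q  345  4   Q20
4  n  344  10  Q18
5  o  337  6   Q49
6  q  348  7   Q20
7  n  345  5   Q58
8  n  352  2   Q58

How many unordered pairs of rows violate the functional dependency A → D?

A=n: violating pairs (1,4), (4,7), (4,8) — 3 pairs.
A=q: violating pairs (2,3), (2,6) — 2 pairs.

5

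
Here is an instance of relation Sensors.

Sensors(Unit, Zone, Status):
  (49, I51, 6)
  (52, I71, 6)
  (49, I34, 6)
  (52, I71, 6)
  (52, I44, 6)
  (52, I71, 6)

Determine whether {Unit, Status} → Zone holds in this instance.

No

(Unit=49, Status=6): 2 rows → Zone takes values {I51, I34} — violation
(Unit=52, Status=6): 4 rows → Zone takes values {I71, I44} — violation
Two rows agree on {Unit, Status} but differ on Zone, so {Unit, Status} → Zone does not hold.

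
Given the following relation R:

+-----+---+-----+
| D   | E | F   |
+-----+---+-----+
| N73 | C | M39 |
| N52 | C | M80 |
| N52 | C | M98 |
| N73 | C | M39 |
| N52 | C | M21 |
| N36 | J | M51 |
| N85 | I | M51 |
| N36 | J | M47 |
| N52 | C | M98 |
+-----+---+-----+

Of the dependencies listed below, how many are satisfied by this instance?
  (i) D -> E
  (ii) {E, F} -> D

(i) D -> E: every LHS value maps to a single RHS value — holds.
(ii) {E, F} -> D: every LHS value maps to a single RHS value — holds.
2 of the 2 dependencies hold.

2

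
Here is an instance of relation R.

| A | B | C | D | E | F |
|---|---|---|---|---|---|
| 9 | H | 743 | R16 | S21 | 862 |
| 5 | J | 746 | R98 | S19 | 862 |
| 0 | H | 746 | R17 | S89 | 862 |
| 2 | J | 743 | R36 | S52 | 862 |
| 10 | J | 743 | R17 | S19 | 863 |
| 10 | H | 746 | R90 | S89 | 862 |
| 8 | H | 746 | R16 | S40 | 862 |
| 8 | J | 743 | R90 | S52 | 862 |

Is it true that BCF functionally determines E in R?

(B=H, C=743, F=862): 1 row → E = S21 ✓
(B=J, C=746, F=862): 1 row → E = S19 ✓
(B=H, C=746, F=862): 3 rows → E takes values {S89, S40} — violation
(B=J, C=743, F=862): 2 rows → E = S52, S52 ✓
(B=J, C=743, F=863): 1 row → E = S19 ✓
Two rows agree on BCF but differ on E, so BCF -> E does not hold.

No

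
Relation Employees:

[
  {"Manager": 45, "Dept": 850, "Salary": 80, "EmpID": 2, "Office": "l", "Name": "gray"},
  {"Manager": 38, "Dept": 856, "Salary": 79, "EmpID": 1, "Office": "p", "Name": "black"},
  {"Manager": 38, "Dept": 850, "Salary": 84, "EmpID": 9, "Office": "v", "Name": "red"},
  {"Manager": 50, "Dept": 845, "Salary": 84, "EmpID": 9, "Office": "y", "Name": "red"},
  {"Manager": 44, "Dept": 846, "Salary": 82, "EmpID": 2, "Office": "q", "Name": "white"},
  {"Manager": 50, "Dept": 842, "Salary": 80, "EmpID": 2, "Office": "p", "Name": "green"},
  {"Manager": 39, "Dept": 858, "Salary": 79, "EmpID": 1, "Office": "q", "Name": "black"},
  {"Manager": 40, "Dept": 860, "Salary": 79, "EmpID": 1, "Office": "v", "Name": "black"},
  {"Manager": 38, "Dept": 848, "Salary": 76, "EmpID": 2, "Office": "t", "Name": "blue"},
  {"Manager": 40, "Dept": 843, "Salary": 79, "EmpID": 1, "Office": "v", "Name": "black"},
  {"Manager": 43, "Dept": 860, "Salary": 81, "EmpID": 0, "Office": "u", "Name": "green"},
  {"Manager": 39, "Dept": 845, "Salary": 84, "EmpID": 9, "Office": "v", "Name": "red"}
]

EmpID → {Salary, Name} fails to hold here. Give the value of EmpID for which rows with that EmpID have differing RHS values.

2

EmpID=2: 4 rows → {Salary,Name} takes values {(80, gray), (82, white), (80, green), (76, blue)} — violation
EmpID=1: 4 rows → {Salary,Name} = (79, black), (79, black), (79, black), (79, black) ✓
EmpID=9: 3 rows → {Salary,Name} = (84, red), (84, red), (84, red) ✓
EmpID=0: 1 row → {Salary,Name} = (81, green) ✓
The only EmpID value with inconsistent RHS is EmpID=2.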